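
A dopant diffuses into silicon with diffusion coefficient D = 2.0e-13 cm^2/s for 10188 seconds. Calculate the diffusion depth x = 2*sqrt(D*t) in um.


Step 1: Compute D*t = 2.0e-13 * 10188 = 2.0376e-09 cm^2
Step 2: sqrt(D*t) = 4.514e-05 cm
Step 3: x = 2 * 4.514e-05 cm = 9.028e-05 cm
Step 4: Convert to um (1 cm = 1e4 um): x = 0.903 um


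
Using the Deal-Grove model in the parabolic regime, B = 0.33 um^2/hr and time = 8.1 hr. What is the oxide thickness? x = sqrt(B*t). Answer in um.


Step 1: Compute B*t = 0.33 * 8.1 = 2.673
Step 2: x = sqrt(2.673)
x = 1.635 um


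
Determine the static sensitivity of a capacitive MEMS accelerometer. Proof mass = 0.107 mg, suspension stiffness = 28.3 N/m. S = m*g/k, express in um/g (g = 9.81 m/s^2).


Step 1: Convert mass: m = 0.107 mg = 1.07e-07 kg
Step 2: S = m * g / k = 1.07e-07 * 9.81 / 28.3
Step 3: S = 3.71e-08 m/g
Step 4: Convert to um/g: S = 0.037 um/g


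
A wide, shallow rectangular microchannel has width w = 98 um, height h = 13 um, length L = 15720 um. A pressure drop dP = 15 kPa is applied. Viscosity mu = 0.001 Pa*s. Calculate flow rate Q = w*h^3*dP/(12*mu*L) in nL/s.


Step 1: Convert all dimensions to SI (meters).
w = 98e-6 m, h = 13e-6 m, L = 15720e-6 m, dP = 15e3 Pa
Step 2: Q = w * h^3 * dP / (12 * mu * L)
Q = 98e-6 * (13e-6)^3 * 15e3 / (12 * 0.001 * 15720e-6) = 1.71204e-11 m^3/s
Step 3: Convert Q from m^3/s to nL/s (1 m^3 = 1e12 nL, so multiply by 1e12).
Q = 17.12 nL/s


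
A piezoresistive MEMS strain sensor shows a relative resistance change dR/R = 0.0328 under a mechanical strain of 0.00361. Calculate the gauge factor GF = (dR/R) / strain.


Step 1: Identify values.
dR/R = 0.0328, strain = 0.00361
Step 2: GF = (dR/R) / strain = 0.0328 / 0.00361
GF = 9.1


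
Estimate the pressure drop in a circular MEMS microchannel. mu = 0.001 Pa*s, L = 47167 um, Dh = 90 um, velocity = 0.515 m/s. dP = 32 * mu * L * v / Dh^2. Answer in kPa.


Step 1: Convert to SI: L = 47167e-6 m, Dh = 90e-6 m
Step 2: dP = 32 * 0.001 * 47167e-6 * 0.515 / (90e-6)^2
Step 3: dP = 95964.46 Pa
Step 4: Convert to kPa: dP = 95.96 kPa


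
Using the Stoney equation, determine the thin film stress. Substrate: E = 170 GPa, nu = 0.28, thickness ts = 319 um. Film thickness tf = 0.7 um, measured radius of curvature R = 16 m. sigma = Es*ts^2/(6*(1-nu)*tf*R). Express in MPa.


Step 1: Compute numerator: Es * ts^2 = 170 * 319^2 = 17299370 (GPa*um^2)
Step 2: Compute denominator (R in um): 6*(1-nu)*tf*R = 6*0.72*0.7*16e6 = 48384000.0 (um^2)
Step 3: sigma (GPa) = 17299370 / 48384000.0 = 3.57543e-01 GPa
Step 4: Convert to MPa (x1000): sigma = 357.5 MPa


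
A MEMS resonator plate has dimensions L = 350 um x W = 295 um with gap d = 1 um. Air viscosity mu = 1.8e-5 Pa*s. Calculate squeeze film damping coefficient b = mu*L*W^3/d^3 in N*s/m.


Step 1: Convert to SI.
L = 350e-6 m, W = 295e-6 m, d = 1e-6 m
Step 2: W^3 = (295e-6)^3 = 2.57e-11 m^3
Step 3: d^3 = (1e-6)^3 = 1.00e-18 m^3
Step 4: b = 1.8e-5 * 350e-6 * 2.57e-11 / 1.00e-18
b = 1.62e-01 N*s/m


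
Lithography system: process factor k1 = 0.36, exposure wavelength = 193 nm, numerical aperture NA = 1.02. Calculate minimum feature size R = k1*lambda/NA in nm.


Step 1: Identify values: k1 = 0.36, lambda = 193 nm, NA = 1.02
Step 2: R = k1 * lambda / NA
R = 0.36 * 193 / 1.02
R = 68.1 nm


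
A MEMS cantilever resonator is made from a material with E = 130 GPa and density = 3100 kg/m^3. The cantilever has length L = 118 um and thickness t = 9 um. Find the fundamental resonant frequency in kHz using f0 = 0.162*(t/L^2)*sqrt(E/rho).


Step 1: Convert units to SI.
t_SI = 9e-6 m, L_SI = 118e-6 m
Step 2: Calculate sqrt(E/rho).
sqrt(130e9 / 3100) = 6475.76 m/s
Step 3: Compute f0.
f0 = 0.162 * 9e-6 / (118e-6)^2 * 6475.76 = 678085.2 Hz = 678.09 kHz


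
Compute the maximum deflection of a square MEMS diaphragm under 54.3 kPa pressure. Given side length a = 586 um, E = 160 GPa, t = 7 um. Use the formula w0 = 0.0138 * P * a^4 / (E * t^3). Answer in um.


Step 1: Convert pressure to compatible units (E is in GPa, so P in GPa).
P = 54.3 kPa = 54.3e-6 GPa
Step 2: Compute numerator: 0.0138 * P * a^4.
a^4 = 586^4 = 117920812816
numerator = 0.0138 * 54.3e-6 * 117920812816 = 8.836278e+04
Step 3: Compute denominator: E * t^3 = 160 * 7^3 = 54880
Step 4: w0 = numerator / denominator = 8.836278e+04 / 54880 = 1.6101 um


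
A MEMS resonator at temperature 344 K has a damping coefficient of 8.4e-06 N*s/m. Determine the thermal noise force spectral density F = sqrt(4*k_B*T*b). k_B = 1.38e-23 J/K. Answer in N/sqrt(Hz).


Step 1: Compute 4 * k_B * T * b
= 4 * 1.38e-23 * 344 * 8.4e-06
= 1.5951e-25 N^2/Hz
Step 2: F_noise = sqrt(1.5951e-25)
F_noise = 3.99e-13 N/sqrt(Hz)


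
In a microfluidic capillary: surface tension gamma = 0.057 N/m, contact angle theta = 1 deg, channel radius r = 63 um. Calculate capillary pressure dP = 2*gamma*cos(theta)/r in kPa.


Step 1: cos(1 deg) = 0.9998
Step 2: Convert r to m: r = 63e-6 m
Step 3: dP = 2 * 0.057 * 0.9998 / 63e-6 = 1809.2 Pa
Step 4: Convert Pa to kPa (divide by 1000).
dP = 1.81 kPa


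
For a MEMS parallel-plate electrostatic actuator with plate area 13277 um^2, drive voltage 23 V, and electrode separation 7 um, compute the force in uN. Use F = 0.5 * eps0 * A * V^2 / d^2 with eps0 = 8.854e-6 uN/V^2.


Step 1: Identify parameters.
eps0 = 8.854e-6 uN/V^2, A = 13277 um^2, V = 23 V, d = 7 um
Step 2: Compute V^2 = 23^2 = 529
Step 3: Compute d^2 = 7^2 = 49
Step 4: F = 0.5 * 8.854e-6 * 13277 * 529 / 49
F = 0.635 uN


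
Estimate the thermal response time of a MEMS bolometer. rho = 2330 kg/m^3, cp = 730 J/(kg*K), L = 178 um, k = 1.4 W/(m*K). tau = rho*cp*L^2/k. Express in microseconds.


Step 1: Convert L to m: L = 178e-6 m
Step 2: L^2 = (178e-6)^2 = 3.1684e-08 m^2
Step 3: tau = 2330 * 730 * 3.1684e-08 / 1.4 = 3.849379686e-02 s
Step 4: Convert to microseconds (multiply by 1e6).
tau = 38493.797 us


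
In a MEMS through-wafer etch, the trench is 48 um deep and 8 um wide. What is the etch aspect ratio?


Step 1: AR = depth / width
Step 2: AR = 48 / 8
AR = 6.0


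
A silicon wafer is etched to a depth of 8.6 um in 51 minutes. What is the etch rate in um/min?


Step 1: Etch rate = depth / time
Step 2: rate = 8.6 / 51
rate = 0.169 um/min


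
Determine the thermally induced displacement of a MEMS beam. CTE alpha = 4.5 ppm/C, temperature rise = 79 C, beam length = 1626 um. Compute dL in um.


Step 1: Convert CTE: alpha = 4.5 ppm/C = 4.5e-6 /C
Step 2: dL = 4.5e-6 * 79 * 1626
dL = 0.578 um


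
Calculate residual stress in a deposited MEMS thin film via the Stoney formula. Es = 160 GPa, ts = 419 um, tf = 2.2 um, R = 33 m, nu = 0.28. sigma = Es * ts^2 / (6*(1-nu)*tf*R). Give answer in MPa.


Step 1: Compute numerator: Es * ts^2 = 160 * 419^2 = 28089760 (GPa*um^2)
Step 2: Compute denominator (R in um): 6*(1-nu)*tf*R = 6*0.72*2.2*33e6 = 313632000.0 (um^2)
Step 3: sigma (GPa) = 28089760 / 313632000.0 = 8.9563e-02 GPa
Step 4: Convert to MPa (x1000): sigma = 89.6 MPa


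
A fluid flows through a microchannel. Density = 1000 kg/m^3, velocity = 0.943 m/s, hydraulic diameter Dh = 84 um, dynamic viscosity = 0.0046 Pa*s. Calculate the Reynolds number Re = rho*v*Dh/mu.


Step 1: Convert Dh to meters: Dh = 84e-6 m
Step 2: Re = rho * v * Dh / mu
Re = 1000 * 0.943 * 84e-6 / 0.0046
Re = 17.22


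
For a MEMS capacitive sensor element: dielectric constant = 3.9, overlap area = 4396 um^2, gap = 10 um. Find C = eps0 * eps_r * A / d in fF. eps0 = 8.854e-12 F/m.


Step 1: Convert area to m^2: A = 4396e-12 m^2
Step 2: Convert gap to m: d = 10e-6 m
Step 3: C = eps0 * eps_r * A / d
C = 8.854e-12 * 3.9 * 4396e-12 / 10e-6
Step 4: Convert to fF (multiply by 1e15).
C = 15.18 fF


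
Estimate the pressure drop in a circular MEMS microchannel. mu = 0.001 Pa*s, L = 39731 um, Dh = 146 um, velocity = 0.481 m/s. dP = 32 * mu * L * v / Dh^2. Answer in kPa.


Step 1: Convert to SI: L = 39731e-6 m, Dh = 146e-6 m
Step 2: dP = 32 * 0.001 * 39731e-6 * 0.481 / (146e-6)^2
Step 3: dP = 28689.23 Pa
Step 4: Convert to kPa: dP = 28.69 kPa


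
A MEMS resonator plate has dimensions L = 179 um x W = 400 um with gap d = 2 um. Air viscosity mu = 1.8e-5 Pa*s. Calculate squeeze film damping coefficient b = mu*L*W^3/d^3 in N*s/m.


Step 1: Convert to SI.
L = 179e-6 m, W = 400e-6 m, d = 2e-6 m
Step 2: W^3 = (400e-6)^3 = 6.40e-11 m^3
Step 3: d^3 = (2e-6)^3 = 8.00e-18 m^3
Step 4: b = 1.8e-5 * 179e-6 * 6.40e-11 / 8.00e-18
b = 2.58e-02 N*s/m


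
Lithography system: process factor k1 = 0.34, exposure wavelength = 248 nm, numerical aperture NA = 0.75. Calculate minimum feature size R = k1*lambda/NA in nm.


Step 1: Identify values: k1 = 0.34, lambda = 248 nm, NA = 0.75
Step 2: R = k1 * lambda / NA
R = 0.34 * 248 / 0.75
R = 112.4 nm


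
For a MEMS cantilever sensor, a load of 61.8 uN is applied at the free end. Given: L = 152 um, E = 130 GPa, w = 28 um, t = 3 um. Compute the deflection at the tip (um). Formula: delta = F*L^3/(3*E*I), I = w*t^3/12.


Step 1: Calculate the second moment of area.
I = w * t^3 / 12 = 28 * 3^3 / 12 = 63.0 um^4
Step 2: Convert E to consistent units (1 GPa = 1000 uN/um^2).
E = 130 GPa = 130000 uN/um^2
Step 3: Calculate tip deflection.
delta = F * L^3 / (3 * E * I)
delta = 61.8 * 152^3 / (3 * 130000 * 63.0)
delta = 8.8331 um


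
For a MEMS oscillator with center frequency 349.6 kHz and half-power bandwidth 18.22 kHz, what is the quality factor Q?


Step 1: Q = f0 / bandwidth
Step 2: Q = 349.6 / 18.22
Q = 19.2


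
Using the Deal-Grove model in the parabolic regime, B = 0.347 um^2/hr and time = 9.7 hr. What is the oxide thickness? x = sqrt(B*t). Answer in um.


Step 1: Compute B*t = 0.347 * 9.7 = 3.3659
Step 2: x = sqrt(3.3659)
x = 1.835 um


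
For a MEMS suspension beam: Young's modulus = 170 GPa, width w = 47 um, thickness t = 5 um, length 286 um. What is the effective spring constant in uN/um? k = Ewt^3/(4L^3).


Step 1: Convert E to consistent units (1 GPa = 1000 uN/um^2).
E = 170 GPa = 170000 uN/um^2
Step 2: Compute t^3 = 5^3 = 125
Step 3: Compute L^3 = 286^3 = 23393656
Step 4: k = 170000 * 47 * 125 / (4 * 23393656)
k = 10.6733 uN/um


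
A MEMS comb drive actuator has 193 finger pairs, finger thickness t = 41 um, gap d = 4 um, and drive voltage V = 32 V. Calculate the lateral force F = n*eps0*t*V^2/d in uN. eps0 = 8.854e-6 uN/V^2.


Step 1: Parameters: n=193, eps0=8.854e-6 uN/V^2, t=41 um, V=32 V, d=4 um
Step 2: V^2 = 1024
Step 3: F = 193 * 8.854e-6 * 41 * 1024 / 4
F = 17.936 uN


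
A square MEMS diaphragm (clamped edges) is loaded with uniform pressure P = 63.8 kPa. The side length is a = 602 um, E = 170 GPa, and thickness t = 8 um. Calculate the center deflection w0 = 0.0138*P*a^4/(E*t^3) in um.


Step 1: Convert pressure to compatible units (E is in GPa, so P in GPa).
P = 63.8 kPa = 63.8e-6 GPa
Step 2: Compute numerator: 0.0138 * P * a^4.
a^4 = 602^4 = 131336659216
numerator = 0.0138 * 63.8e-6 * 131336659216 = 1.15634e+05
Step 3: Compute denominator: E * t^3 = 170 * 8^3 = 87040
Step 4: w0 = numerator / denominator = 1.15634e+05 / 87040 = 1.3285 um


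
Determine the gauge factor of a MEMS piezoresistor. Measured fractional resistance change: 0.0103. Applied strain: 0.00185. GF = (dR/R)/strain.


Step 1: Identify values.
dR/R = 0.0103, strain = 0.00185
Step 2: GF = (dR/R) / strain = 0.0103 / 0.00185
GF = 5.6


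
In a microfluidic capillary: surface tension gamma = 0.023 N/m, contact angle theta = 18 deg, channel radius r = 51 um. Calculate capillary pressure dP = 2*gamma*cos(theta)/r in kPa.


Step 1: cos(18 deg) = 0.9511
Step 2: Convert r to m: r = 51e-6 m
Step 3: dP = 2 * 0.023 * 0.9511 / 51e-6 = 857.9 Pa
Step 4: Convert Pa to kPa (divide by 1000).
dP = 0.86 kPa


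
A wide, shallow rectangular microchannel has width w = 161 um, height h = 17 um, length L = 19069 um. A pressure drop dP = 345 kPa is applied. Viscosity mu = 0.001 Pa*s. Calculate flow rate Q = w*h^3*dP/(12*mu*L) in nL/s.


Step 1: Convert all dimensions to SI (meters).
w = 161e-6 m, h = 17e-6 m, L = 19069e-6 m, dP = 345e3 Pa
Step 2: Q = w * h^3 * dP / (12 * mu * L)
Q = 161e-6 * (17e-6)^3 * 345e3 / (12 * 0.001 * 19069e-6) = 1.1925664e-09 m^3/s
Step 3: Convert Q from m^3/s to nL/s (1 m^3 = 1e12 nL, so multiply by 1e12).
Q = 1192.566 nL/s


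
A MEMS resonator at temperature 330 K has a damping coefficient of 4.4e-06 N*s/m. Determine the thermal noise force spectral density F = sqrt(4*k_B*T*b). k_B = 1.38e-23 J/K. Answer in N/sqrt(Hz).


Step 1: Compute 4 * k_B * T * b
= 4 * 1.38e-23 * 330 * 4.4e-06
= 8.0150e-26 N^2/Hz
Step 2: F_noise = sqrt(8.0150e-26)
F_noise = 2.83e-13 N/sqrt(Hz)


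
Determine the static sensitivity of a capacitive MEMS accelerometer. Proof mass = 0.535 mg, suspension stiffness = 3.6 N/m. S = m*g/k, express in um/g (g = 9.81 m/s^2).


Step 1: Convert mass: m = 0.535 mg = 5.35e-07 kg
Step 2: S = m * g / k = 5.35e-07 * 9.81 / 3.6
Step 3: S = 1.46e-06 m/g
Step 4: Convert to um/g: S = 1.458 um/g


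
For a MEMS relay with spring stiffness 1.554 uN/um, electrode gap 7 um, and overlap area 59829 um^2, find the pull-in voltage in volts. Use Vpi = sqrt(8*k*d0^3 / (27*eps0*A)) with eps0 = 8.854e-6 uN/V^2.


Step 1: Compute numerator: 8 * k * d0^3 = 8 * 1.554 * 7^3 = 4264.176
Step 2: Compute denominator: 27 * eps0 * A = 27 * 8.854e-6 * 59829 = 14.302601
Step 3: Vpi = sqrt(4264.176 / 14.302601)
Vpi = 17.27 V


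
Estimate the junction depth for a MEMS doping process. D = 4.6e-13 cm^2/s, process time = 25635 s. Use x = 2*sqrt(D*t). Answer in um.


Step 1: Compute D*t = 4.6e-13 * 25635 = 1.17921e-08 cm^2
Step 2: sqrt(D*t) = 1.08591e-04 cm
Step 3: x = 2 * 1.08591e-04 cm = 2.17182e-04 cm
Step 4: Convert to um (1 cm = 1e4 um): x = 2.172 um


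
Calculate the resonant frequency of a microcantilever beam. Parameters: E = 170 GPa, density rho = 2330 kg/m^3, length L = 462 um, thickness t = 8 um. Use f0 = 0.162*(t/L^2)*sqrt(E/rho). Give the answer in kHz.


Step 1: Convert units to SI.
t_SI = 8e-6 m, L_SI = 462e-6 m
Step 2: Calculate sqrt(E/rho).
sqrt(170e9 / 2330) = 8541.74 m/s
Step 3: Compute f0.
f0 = 0.162 * 8e-6 / (462e-6)^2 * 8541.74 = 51864.2 Hz = 51.86 kHz


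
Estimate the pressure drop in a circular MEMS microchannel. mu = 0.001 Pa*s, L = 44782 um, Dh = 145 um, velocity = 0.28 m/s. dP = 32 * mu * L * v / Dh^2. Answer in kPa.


Step 1: Convert to SI: L = 44782e-6 m, Dh = 145e-6 m
Step 2: dP = 32 * 0.001 * 44782e-6 * 0.28 / (145e-6)^2
Step 3: dP = 19084.27 Pa
Step 4: Convert to kPa: dP = 19.08 kPa


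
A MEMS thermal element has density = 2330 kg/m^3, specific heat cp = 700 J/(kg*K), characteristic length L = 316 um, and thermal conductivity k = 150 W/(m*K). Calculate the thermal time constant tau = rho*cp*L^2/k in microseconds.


Step 1: Convert L to m: L = 316e-6 m
Step 2: L^2 = (316e-6)^2 = 9.9856e-08 m^2
Step 3: tau = 2330 * 700 * 9.9856e-08 / 150 = 1.08576757e-03 s
Step 4: Convert to microseconds (multiply by 1e6).
tau = 1085.768 us


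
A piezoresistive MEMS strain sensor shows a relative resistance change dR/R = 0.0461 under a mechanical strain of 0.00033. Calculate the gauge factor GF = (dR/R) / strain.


Step 1: Identify values.
dR/R = 0.0461, strain = 0.00033
Step 2: GF = (dR/R) / strain = 0.0461 / 0.00033
GF = 139.7


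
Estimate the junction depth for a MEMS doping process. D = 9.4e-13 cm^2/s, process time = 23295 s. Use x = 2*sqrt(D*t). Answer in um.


Step 1: Compute D*t = 9.4e-13 * 23295 = 2.18973e-08 cm^2
Step 2: sqrt(D*t) = 1.4798e-04 cm
Step 3: x = 2 * 1.4798e-04 cm = 2.9596e-04 cm
Step 4: Convert to um (1 cm = 1e4 um): x = 2.96 um


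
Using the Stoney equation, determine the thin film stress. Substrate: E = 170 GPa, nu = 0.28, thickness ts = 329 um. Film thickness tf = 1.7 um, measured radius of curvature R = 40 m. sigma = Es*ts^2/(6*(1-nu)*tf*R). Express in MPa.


Step 1: Compute numerator: Es * ts^2 = 170 * 329^2 = 18400970 (GPa*um^2)
Step 2: Compute denominator (R in um): 6*(1-nu)*tf*R = 6*0.72*1.7*40e6 = 293760000.0 (um^2)
Step 3: sigma (GPa) = 18400970 / 293760000.0 = 6.2639e-02 GPa
Step 4: Convert to MPa (x1000): sigma = 62.6 MPa


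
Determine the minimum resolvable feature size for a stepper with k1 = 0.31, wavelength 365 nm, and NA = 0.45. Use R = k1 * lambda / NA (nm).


Step 1: Identify values: k1 = 0.31, lambda = 365 nm, NA = 0.45
Step 2: R = k1 * lambda / NA
R = 0.31 * 365 / 0.45
R = 251.4 nm


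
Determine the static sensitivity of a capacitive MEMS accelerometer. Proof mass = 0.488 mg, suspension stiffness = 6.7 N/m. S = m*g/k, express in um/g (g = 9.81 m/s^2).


Step 1: Convert mass: m = 0.488 mg = 4.88e-07 kg
Step 2: S = m * g / k = 4.88e-07 * 9.81 / 6.7
Step 3: S = 7.15e-07 m/g
Step 4: Convert to um/g: S = 0.715 um/g


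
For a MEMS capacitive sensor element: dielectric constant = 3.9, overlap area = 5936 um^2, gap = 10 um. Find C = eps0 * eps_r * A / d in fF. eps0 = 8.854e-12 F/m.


Step 1: Convert area to m^2: A = 5936e-12 m^2
Step 2: Convert gap to m: d = 10e-6 m
Step 3: C = eps0 * eps_r * A / d
C = 8.854e-12 * 3.9 * 5936e-12 / 10e-6
Step 4: Convert to fF (multiply by 1e15).
C = 20.5 fF


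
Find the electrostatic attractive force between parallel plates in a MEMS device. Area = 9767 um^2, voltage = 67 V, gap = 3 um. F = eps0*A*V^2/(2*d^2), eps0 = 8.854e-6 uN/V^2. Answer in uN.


Step 1: Identify parameters.
eps0 = 8.854e-6 uN/V^2, A = 9767 um^2, V = 67 V, d = 3 um
Step 2: Compute V^2 = 67^2 = 4489
Step 3: Compute d^2 = 3^2 = 9
Step 4: F = 0.5 * 8.854e-6 * 9767 * 4489 / 9
F = 21.566 uN


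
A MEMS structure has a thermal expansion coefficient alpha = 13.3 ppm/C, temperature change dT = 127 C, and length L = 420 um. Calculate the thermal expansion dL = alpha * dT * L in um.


Step 1: Convert CTE: alpha = 13.3 ppm/C = 13.3e-6 /C
Step 2: dL = 13.3e-6 * 127 * 420
dL = 0.7094 um


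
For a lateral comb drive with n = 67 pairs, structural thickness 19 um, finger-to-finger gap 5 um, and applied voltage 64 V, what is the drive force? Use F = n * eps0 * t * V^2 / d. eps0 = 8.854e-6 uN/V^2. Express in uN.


Step 1: Parameters: n=67, eps0=8.854e-6 uN/V^2, t=19 um, V=64 V, d=5 um
Step 2: V^2 = 4096
Step 3: F = 67 * 8.854e-6 * 19 * 4096 / 5
F = 9.233 uN


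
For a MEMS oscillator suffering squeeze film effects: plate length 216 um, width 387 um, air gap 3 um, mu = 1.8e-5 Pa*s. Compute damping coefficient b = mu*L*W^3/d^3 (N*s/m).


Step 1: Convert to SI.
L = 216e-6 m, W = 387e-6 m, d = 3e-6 m
Step 2: W^3 = (387e-6)^3 = 5.80e-11 m^3
Step 3: d^3 = (3e-6)^3 = 2.70e-17 m^3
Step 4: b = 1.8e-5 * 216e-6 * 5.80e-11 / 2.70e-17
b = 8.35e-03 N*s/m


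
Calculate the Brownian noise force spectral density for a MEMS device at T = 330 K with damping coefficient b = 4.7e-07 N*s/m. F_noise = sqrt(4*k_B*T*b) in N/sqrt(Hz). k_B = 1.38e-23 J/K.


Step 1: Compute 4 * k_B * T * b
= 4 * 1.38e-23 * 330 * 4.7e-07
= 8.5615e-27 N^2/Hz
Step 2: F_noise = sqrt(8.5615e-27)
F_noise = 9.25e-14 N/sqrt(Hz)


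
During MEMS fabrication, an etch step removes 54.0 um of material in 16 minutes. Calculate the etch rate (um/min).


Step 1: Etch rate = depth / time
Step 2: rate = 54.0 / 16
rate = 3.375 um/min


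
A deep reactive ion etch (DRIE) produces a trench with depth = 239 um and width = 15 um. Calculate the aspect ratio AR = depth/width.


Step 1: AR = depth / width
Step 2: AR = 239 / 15
AR = 15.9


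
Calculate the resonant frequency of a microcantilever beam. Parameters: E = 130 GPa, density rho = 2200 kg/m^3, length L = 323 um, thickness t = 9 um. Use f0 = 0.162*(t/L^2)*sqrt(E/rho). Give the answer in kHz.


Step 1: Convert units to SI.
t_SI = 9e-6 m, L_SI = 323e-6 m
Step 2: Calculate sqrt(E/rho).
sqrt(130e9 / 2200) = 7687.06 m/s
Step 3: Compute f0.
f0 = 0.162 * 9e-6 / (323e-6)^2 * 7687.06 = 107426.8 Hz = 107.43 kHz


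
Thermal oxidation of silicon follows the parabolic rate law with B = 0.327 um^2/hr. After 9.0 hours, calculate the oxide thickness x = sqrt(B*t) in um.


Step 1: Compute B*t = 0.327 * 9.0 = 2.943
Step 2: x = sqrt(2.943)
x = 1.716 um


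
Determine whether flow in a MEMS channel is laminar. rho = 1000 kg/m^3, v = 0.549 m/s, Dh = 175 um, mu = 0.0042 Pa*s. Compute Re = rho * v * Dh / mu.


Step 1: Convert Dh to meters: Dh = 175e-6 m
Step 2: Re = rho * v * Dh / mu
Re = 1000 * 0.549 * 175e-6 / 0.0042
Re = 22.875
Since Re = 22.875 is below ~2300, the flow is laminar.


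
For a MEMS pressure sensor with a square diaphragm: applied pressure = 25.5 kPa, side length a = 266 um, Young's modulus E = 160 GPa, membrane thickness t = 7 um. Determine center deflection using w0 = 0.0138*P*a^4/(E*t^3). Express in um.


Step 1: Convert pressure to compatible units (E is in GPa, so P in GPa).
P = 25.5 kPa = 25.5e-6 GPa
Step 2: Compute numerator: 0.0138 * P * a^4.
a^4 = 266^4 = 5006411536
numerator = 0.0138 * 25.5e-6 * 5006411536 = 1.7618e+03
Step 3: Compute denominator: E * t^3 = 160 * 7^3 = 54880
Step 4: w0 = numerator / denominator = 1.7618e+03 / 54880 = 0.0321 um


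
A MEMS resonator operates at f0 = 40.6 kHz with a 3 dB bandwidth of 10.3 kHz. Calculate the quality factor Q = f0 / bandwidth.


Step 1: Q = f0 / bandwidth
Step 2: Q = 40.6 / 10.3
Q = 3.9


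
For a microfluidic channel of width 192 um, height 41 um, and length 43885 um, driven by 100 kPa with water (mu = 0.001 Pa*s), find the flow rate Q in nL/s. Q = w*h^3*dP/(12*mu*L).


Step 1: Convert all dimensions to SI (meters).
w = 192e-6 m, h = 41e-6 m, L = 43885e-6 m, dP = 100e3 Pa
Step 2: Q = w * h^3 * dP / (12 * mu * L)
Q = 192e-6 * (41e-6)^3 * 100e3 / (12 * 0.001 * 43885e-6) = 2.51278569e-09 m^3/s
Step 3: Convert Q from m^3/s to nL/s (1 m^3 = 1e12 nL, so multiply by 1e12).
Q = 2512.786 nL/s


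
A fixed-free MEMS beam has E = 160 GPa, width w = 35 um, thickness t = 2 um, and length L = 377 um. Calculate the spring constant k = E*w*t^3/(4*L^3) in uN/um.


Step 1: Convert E to consistent units (1 GPa = 1000 uN/um^2).
E = 160 GPa = 160000 uN/um^2
Step 2: Compute t^3 = 2^3 = 8
Step 3: Compute L^3 = 377^3 = 53582633
Step 4: k = 160000 * 35 * 8 / (4 * 53582633)
k = 0.209 uN/um


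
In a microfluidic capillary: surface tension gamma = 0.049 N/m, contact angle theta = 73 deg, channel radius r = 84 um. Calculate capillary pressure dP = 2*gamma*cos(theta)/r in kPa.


Step 1: cos(73 deg) = 0.2924
Step 2: Convert r to m: r = 84e-6 m
Step 3: dP = 2 * 0.049 * 0.2924 / 84e-6 = 341.1 Pa
Step 4: Convert Pa to kPa (divide by 1000).
dP = 0.34 kPa


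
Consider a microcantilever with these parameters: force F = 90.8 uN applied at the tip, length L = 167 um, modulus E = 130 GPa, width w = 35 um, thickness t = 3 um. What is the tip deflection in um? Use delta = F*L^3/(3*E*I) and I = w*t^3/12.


Step 1: Calculate the second moment of area.
I = w * t^3 / 12 = 35 * 3^3 / 12 = 78.75 um^4
Step 2: Convert E to consistent units (1 GPa = 1000 uN/um^2).
E = 130 GPa = 130000 uN/um^2
Step 3: Calculate tip deflection.
delta = F * L^3 / (3 * E * I)
delta = 90.8 * 167^3 / (3 * 130000 * 78.75)
delta = 13.7696 um


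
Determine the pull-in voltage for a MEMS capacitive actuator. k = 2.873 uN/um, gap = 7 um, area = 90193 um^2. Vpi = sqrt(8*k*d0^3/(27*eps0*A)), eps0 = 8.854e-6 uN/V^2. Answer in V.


Step 1: Compute numerator: 8 * k * d0^3 = 8 * 2.873 * 7^3 = 7883.512
Step 2: Compute denominator: 27 * eps0 * A = 27 * 8.854e-6 * 90193 = 21.561358
Step 3: Vpi = sqrt(7883.512 / 21.561358)
Vpi = 19.12 V


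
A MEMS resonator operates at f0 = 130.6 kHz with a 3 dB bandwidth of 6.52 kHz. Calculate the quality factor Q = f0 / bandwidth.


Step 1: Q = f0 / bandwidth
Step 2: Q = 130.6 / 6.52
Q = 20.0


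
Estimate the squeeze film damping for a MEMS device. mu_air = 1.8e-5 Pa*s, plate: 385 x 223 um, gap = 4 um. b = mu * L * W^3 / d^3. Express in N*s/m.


Step 1: Convert to SI.
L = 385e-6 m, W = 223e-6 m, d = 4e-6 m
Step 2: W^3 = (223e-6)^3 = 1.11e-11 m^3
Step 3: d^3 = (4e-6)^3 = 6.40e-17 m^3
Step 4: b = 1.8e-5 * 385e-6 * 1.11e-11 / 6.40e-17
b = 1.20e-03 N*s/m


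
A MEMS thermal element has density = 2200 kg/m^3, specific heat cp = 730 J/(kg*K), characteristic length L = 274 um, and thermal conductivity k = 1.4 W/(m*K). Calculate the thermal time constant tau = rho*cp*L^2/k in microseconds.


Step 1: Convert L to m: L = 274e-6 m
Step 2: L^2 = (274e-6)^2 = 7.5076e-08 m^2
Step 3: tau = 2200 * 730 * 7.5076e-08 / 1.4 = 8.612289714e-02 s
Step 4: Convert to microseconds (multiply by 1e6).
tau = 86122.897 us


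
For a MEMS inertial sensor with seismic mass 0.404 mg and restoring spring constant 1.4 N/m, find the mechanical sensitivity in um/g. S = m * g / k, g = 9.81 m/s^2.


Step 1: Convert mass: m = 0.404 mg = 4.04e-07 kg
Step 2: S = m * g / k = 4.04e-07 * 9.81 / 1.4
Step 3: S = 2.83e-06 m/g
Step 4: Convert to um/g: S = 2.831 um/g


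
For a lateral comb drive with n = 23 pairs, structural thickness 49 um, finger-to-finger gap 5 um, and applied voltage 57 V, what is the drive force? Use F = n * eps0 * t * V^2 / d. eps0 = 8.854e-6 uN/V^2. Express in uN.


Step 1: Parameters: n=23, eps0=8.854e-6 uN/V^2, t=49 um, V=57 V, d=5 um
Step 2: V^2 = 3249
Step 3: F = 23 * 8.854e-6 * 49 * 3249 / 5
F = 6.484 uN


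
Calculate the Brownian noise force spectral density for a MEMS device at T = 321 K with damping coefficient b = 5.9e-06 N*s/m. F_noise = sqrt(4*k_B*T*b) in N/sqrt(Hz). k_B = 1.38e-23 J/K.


Step 1: Compute 4 * k_B * T * b
= 4 * 1.38e-23 * 321 * 5.9e-06
= 1.0454e-25 N^2/Hz
Step 2: F_noise = sqrt(1.0454e-25)
F_noise = 3.23e-13 N/sqrt(Hz)


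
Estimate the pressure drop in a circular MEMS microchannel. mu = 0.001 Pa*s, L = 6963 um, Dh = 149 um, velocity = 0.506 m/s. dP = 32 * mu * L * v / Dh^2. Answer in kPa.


Step 1: Convert to SI: L = 6963e-6 m, Dh = 149e-6 m
Step 2: dP = 32 * 0.001 * 6963e-6 * 0.506 / (149e-6)^2
Step 3: dP = 5078.37 Pa
Step 4: Convert to kPa: dP = 5.08 kPa


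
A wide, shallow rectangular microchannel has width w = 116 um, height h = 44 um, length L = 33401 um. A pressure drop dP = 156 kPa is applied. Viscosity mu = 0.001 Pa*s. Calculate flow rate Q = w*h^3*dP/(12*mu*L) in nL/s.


Step 1: Convert all dimensions to SI (meters).
w = 116e-6 m, h = 44e-6 m, L = 33401e-6 m, dP = 156e3 Pa
Step 2: Q = w * h^3 * dP / (12 * mu * L)
Q = 116e-6 * (44e-6)^3 * 156e3 / (12 * 0.001 * 33401e-6) = 3.84591695e-09 m^3/s
Step 3: Convert Q from m^3/s to nL/s (1 m^3 = 1e12 nL, so multiply by 1e12).
Q = 3845.917 nL/s


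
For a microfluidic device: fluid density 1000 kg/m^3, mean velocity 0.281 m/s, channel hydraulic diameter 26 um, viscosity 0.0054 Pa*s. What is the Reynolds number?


Step 1: Convert Dh to meters: Dh = 26e-6 m
Step 2: Re = rho * v * Dh / mu
Re = 1000 * 0.281 * 26e-6 / 0.0054
Re = 1.353


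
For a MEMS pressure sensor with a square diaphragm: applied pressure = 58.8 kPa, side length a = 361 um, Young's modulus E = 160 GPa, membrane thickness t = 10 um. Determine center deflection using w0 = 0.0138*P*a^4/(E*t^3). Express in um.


Step 1: Convert pressure to compatible units (E is in GPa, so P in GPa).
P = 58.8 kPa = 58.8e-6 GPa
Step 2: Compute numerator: 0.0138 * P * a^4.
a^4 = 361^4 = 16983563041
numerator = 0.0138 * 58.8e-6 * 16983563041 = 1.3781e+04
Step 3: Compute denominator: E * t^3 = 160 * 10^3 = 160000
Step 4: w0 = numerator / denominator = 1.3781e+04 / 160000 = 0.0861 um


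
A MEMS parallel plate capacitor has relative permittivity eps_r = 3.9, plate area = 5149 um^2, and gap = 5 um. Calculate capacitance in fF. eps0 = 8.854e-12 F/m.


Step 1: Convert area to m^2: A = 5149e-12 m^2
Step 2: Convert gap to m: d = 5e-6 m
Step 3: C = eps0 * eps_r * A / d
C = 8.854e-12 * 3.9 * 5149e-12 / 5e-6
Step 4: Convert to fF (multiply by 1e15).
C = 35.56 fF


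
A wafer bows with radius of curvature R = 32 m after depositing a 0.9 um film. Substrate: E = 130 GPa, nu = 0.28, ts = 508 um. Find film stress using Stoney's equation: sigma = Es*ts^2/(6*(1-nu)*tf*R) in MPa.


Step 1: Compute numerator: Es * ts^2 = 130 * 508^2 = 33548320 (GPa*um^2)
Step 2: Compute denominator (R in um): 6*(1-nu)*tf*R = 6*0.72*0.9*32e6 = 124416000.0 (um^2)
Step 3: sigma (GPa) = 33548320 / 124416000.0 = 2.69646e-01 GPa
Step 4: Convert to MPa (x1000): sigma = 269.6 MPa


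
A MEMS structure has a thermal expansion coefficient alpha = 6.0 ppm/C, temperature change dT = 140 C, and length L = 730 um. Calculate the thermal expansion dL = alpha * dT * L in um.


Step 1: Convert CTE: alpha = 6.0 ppm/C = 6.0e-6 /C
Step 2: dL = 6.0e-6 * 140 * 730
dL = 0.6132 um


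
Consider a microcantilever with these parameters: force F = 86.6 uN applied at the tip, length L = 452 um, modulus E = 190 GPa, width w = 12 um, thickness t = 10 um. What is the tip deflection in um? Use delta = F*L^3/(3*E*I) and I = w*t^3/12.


Step 1: Calculate the second moment of area.
I = w * t^3 / 12 = 12 * 10^3 / 12 = 1000.0 um^4
Step 2: Convert E to consistent units (1 GPa = 1000 uN/um^2).
E = 190 GPa = 190000 uN/um^2
Step 3: Calculate tip deflection.
delta = F * L^3 / (3 * E * I)
delta = 86.6 * 452^3 / (3 * 190000 * 1000.0)
delta = 14.03 um


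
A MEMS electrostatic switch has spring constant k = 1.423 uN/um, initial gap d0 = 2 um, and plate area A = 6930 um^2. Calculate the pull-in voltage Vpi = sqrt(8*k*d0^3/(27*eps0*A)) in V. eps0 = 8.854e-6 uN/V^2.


Step 1: Compute numerator: 8 * k * d0^3 = 8 * 1.423 * 2^3 = 91.072
Step 2: Compute denominator: 27 * eps0 * A = 27 * 8.854e-6 * 6930 = 1.656672
Step 3: Vpi = sqrt(91.072 / 1.656672)
Vpi = 7.41 V


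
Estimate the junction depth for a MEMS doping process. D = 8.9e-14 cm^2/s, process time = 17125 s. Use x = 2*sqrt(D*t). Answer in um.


Step 1: Compute D*t = 8.9e-14 * 17125 = 1.524125e-09 cm^2
Step 2: sqrt(D*t) = 3.904e-05 cm
Step 3: x = 2 * 3.904e-05 cm = 7.808e-05 cm
Step 4: Convert to um (1 cm = 1e4 um): x = 0.781 um


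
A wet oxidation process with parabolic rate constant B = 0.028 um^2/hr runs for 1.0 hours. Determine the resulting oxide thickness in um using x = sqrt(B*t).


Step 1: Compute B*t = 0.028 * 1.0 = 0.028
Step 2: x = sqrt(0.028)
x = 0.167 um


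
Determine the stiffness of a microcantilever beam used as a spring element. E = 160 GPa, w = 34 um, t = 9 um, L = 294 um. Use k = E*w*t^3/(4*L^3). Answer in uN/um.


Step 1: Convert E to consistent units (1 GPa = 1000 uN/um^2).
E = 160 GPa = 160000 uN/um^2
Step 2: Compute t^3 = 9^3 = 729
Step 3: Compute L^3 = 294^3 = 25412184
Step 4: k = 160000 * 34 * 729 / (4 * 25412184)
k = 39.0144 uN/um


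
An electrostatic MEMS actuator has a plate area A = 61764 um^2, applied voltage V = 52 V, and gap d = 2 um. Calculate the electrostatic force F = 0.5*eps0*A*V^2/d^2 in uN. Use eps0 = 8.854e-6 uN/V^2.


Step 1: Identify parameters.
eps0 = 8.854e-6 uN/V^2, A = 61764 um^2, V = 52 V, d = 2 um
Step 2: Compute V^2 = 52^2 = 2704
Step 3: Compute d^2 = 2^2 = 4
Step 4: F = 0.5 * 8.854e-6 * 61764 * 2704 / 4
F = 184.838 uN


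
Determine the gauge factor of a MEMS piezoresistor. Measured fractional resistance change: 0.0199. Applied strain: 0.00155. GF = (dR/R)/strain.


Step 1: Identify values.
dR/R = 0.0199, strain = 0.00155
Step 2: GF = (dR/R) / strain = 0.0199 / 0.00155
GF = 12.8


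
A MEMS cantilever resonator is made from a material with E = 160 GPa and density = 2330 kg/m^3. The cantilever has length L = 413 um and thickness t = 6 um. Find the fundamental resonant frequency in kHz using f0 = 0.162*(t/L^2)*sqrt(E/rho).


Step 1: Convert units to SI.
t_SI = 6e-6 m, L_SI = 413e-6 m
Step 2: Calculate sqrt(E/rho).
sqrt(160e9 / 2330) = 8286.71 m/s
Step 3: Compute f0.
f0 = 0.162 * 6e-6 / (413e-6)^2 * 8286.71 = 47222.4 Hz = 47.22 kHz


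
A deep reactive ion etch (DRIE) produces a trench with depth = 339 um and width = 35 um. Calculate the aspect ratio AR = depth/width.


Step 1: AR = depth / width
Step 2: AR = 339 / 35
AR = 9.7


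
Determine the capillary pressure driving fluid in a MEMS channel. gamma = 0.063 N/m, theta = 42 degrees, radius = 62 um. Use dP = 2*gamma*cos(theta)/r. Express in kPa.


Step 1: cos(42 deg) = 0.7431
Step 2: Convert r to m: r = 62e-6 m
Step 3: dP = 2 * 0.063 * 0.7431 / 62e-6 = 1510.2 Pa
Step 4: Convert Pa to kPa (divide by 1000).
dP = 1.51 kPa


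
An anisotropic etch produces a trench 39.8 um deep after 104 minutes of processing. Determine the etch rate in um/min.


Step 1: Etch rate = depth / time
Step 2: rate = 39.8 / 104
rate = 0.383 um/min


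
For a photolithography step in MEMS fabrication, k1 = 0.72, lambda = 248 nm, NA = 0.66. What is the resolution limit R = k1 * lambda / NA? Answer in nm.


Step 1: Identify values: k1 = 0.72, lambda = 248 nm, NA = 0.66
Step 2: R = k1 * lambda / NA
R = 0.72 * 248 / 0.66
R = 270.5 nm


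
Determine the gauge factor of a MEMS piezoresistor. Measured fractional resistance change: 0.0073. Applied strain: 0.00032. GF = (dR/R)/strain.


Step 1: Identify values.
dR/R = 0.0073, strain = 0.00032
Step 2: GF = (dR/R) / strain = 0.0073 / 0.00032
GF = 22.8


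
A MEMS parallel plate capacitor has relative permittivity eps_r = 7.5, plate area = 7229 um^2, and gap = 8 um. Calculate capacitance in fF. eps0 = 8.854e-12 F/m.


Step 1: Convert area to m^2: A = 7229e-12 m^2
Step 2: Convert gap to m: d = 8e-6 m
Step 3: C = eps0 * eps_r * A / d
C = 8.854e-12 * 7.5 * 7229e-12 / 8e-6
Step 4: Convert to fF (multiply by 1e15).
C = 60.01 fF


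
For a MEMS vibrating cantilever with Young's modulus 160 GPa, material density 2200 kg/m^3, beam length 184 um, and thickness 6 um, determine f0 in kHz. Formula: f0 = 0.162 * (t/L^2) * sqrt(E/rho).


Step 1: Convert units to SI.
t_SI = 6e-6 m, L_SI = 184e-6 m
Step 2: Calculate sqrt(E/rho).
sqrt(160e9 / 2200) = 8528.03 m/s
Step 3: Compute f0.
f0 = 0.162 * 6e-6 / (184e-6)^2 * 8528.03 = 244838.3 Hz = 244.84 kHz


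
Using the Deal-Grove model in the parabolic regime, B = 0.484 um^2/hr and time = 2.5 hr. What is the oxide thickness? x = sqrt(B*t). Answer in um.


Step 1: Compute B*t = 0.484 * 2.5 = 1.21
Step 2: x = sqrt(1.21)
x = 1.1 um


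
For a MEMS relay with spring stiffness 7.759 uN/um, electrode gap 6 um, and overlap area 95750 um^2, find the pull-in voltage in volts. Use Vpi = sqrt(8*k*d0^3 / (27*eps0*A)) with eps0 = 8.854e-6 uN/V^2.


Step 1: Compute numerator: 8 * k * d0^3 = 8 * 7.759 * 6^3 = 13407.552
Step 2: Compute denominator: 27 * eps0 * A = 27 * 8.854e-6 * 95750 = 22.889804
Step 3: Vpi = sqrt(13407.552 / 22.889804)
Vpi = 24.2 V


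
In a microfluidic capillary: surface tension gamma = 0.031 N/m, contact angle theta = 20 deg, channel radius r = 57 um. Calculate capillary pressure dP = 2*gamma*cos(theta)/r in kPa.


Step 1: cos(20 deg) = 0.9397
Step 2: Convert r to m: r = 57e-6 m
Step 3: dP = 2 * 0.031 * 0.9397 / 57e-6 = 1022.1 Pa
Step 4: Convert Pa to kPa (divide by 1000).
dP = 1.02 kPa


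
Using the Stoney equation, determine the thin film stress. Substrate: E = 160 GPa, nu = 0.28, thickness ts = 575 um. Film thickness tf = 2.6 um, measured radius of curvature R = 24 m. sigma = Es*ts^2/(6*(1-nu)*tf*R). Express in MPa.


Step 1: Compute numerator: Es * ts^2 = 160 * 575^2 = 52900000 (GPa*um^2)
Step 2: Compute denominator (R in um): 6*(1-nu)*tf*R = 6*0.72*2.6*24e6 = 269568000.0 (um^2)
Step 3: sigma (GPa) = 52900000 / 269568000.0 = 1.9624e-01 GPa
Step 4: Convert to MPa (x1000): sigma = 196.2 MPa


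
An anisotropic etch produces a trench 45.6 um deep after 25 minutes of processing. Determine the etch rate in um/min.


Step 1: Etch rate = depth / time
Step 2: rate = 45.6 / 25
rate = 1.824 um/min


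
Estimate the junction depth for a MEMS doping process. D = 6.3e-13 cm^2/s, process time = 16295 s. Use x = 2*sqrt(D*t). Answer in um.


Step 1: Compute D*t = 6.3e-13 * 16295 = 1.026585e-08 cm^2
Step 2: sqrt(D*t) = 1.01321e-04 cm
Step 3: x = 2 * 1.01321e-04 cm = 2.02642e-04 cm
Step 4: Convert to um (1 cm = 1e4 um): x = 2.026 um


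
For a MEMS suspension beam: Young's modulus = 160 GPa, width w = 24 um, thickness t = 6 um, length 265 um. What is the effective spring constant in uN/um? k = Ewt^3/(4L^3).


Step 1: Convert E to consistent units (1 GPa = 1000 uN/um^2).
E = 160 GPa = 160000 uN/um^2
Step 2: Compute t^3 = 6^3 = 216
Step 3: Compute L^3 = 265^3 = 18609625
Step 4: k = 160000 * 24 * 216 / (4 * 18609625)
k = 11.1426 uN/um


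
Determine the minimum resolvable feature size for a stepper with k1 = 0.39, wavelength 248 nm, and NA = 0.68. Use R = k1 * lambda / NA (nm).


Step 1: Identify values: k1 = 0.39, lambda = 248 nm, NA = 0.68
Step 2: R = k1 * lambda / NA
R = 0.39 * 248 / 0.68
R = 142.2 nm


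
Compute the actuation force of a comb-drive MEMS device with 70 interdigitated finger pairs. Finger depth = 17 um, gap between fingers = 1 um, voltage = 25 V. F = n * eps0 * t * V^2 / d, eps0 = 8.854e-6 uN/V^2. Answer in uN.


Step 1: Parameters: n=70, eps0=8.854e-6 uN/V^2, t=17 um, V=25 V, d=1 um
Step 2: V^2 = 625
Step 3: F = 70 * 8.854e-6 * 17 * 625 / 1
F = 6.585 uN


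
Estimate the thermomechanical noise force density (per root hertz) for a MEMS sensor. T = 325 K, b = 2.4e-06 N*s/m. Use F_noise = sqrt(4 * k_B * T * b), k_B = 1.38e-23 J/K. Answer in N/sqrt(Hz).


Step 1: Compute 4 * k_B * T * b
= 4 * 1.38e-23 * 325 * 2.4e-06
= 4.3056e-26 N^2/Hz
Step 2: F_noise = sqrt(4.3056e-26)
F_noise = 2.07e-13 N/sqrt(Hz)


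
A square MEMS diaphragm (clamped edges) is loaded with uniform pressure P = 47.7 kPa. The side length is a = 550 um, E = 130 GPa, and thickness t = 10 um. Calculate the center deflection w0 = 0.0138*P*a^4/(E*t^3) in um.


Step 1: Convert pressure to compatible units (E is in GPa, so P in GPa).
P = 47.7 kPa = 47.7e-6 GPa
Step 2: Compute numerator: 0.0138 * P * a^4.
a^4 = 550^4 = 91506250000
numerator = 0.0138 * 47.7e-6 * 91506250000 = 6.02349e+04
Step 3: Compute denominator: E * t^3 = 130 * 10^3 = 130000
Step 4: w0 = numerator / denominator = 6.02349e+04 / 130000 = 0.4633 um


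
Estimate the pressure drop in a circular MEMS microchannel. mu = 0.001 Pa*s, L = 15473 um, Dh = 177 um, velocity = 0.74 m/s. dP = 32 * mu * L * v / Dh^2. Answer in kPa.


Step 1: Convert to SI: L = 15473e-6 m, Dh = 177e-6 m
Step 2: dP = 32 * 0.001 * 15473e-6 * 0.74 / (177e-6)^2
Step 3: dP = 11695.25 Pa
Step 4: Convert to kPa: dP = 11.7 kPa


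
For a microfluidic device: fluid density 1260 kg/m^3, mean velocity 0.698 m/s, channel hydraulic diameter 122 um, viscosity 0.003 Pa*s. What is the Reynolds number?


Step 1: Convert Dh to meters: Dh = 122e-6 m
Step 2: Re = rho * v * Dh / mu
Re = 1260 * 0.698 * 122e-6 / 0.003
Re = 35.766


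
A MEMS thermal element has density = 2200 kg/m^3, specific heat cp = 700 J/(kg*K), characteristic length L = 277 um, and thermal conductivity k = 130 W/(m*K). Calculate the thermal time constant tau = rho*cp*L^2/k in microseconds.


Step 1: Convert L to m: L = 277e-6 m
Step 2: L^2 = (277e-6)^2 = 7.6729e-08 m^2
Step 3: tau = 2200 * 700 * 7.6729e-08 / 130 = 9.0894354e-04 s
Step 4: Convert to microseconds (multiply by 1e6).
tau = 908.944 us


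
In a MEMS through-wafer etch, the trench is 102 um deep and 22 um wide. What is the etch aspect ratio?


Step 1: AR = depth / width
Step 2: AR = 102 / 22
AR = 4.6


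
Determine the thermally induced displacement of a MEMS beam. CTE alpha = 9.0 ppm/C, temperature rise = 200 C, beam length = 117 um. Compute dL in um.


Step 1: Convert CTE: alpha = 9.0 ppm/C = 9.0e-6 /C
Step 2: dL = 9.0e-6 * 200 * 117
dL = 0.2106 um


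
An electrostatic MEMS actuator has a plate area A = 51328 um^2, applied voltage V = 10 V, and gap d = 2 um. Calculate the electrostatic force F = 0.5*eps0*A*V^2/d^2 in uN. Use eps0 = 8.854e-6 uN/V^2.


Step 1: Identify parameters.
eps0 = 8.854e-6 uN/V^2, A = 51328 um^2, V = 10 V, d = 2 um
Step 2: Compute V^2 = 10^2 = 100
Step 3: Compute d^2 = 2^2 = 4
Step 4: F = 0.5 * 8.854e-6 * 51328 * 100 / 4
F = 5.681 uN


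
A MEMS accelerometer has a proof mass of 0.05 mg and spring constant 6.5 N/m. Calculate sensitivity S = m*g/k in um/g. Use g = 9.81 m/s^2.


Step 1: Convert mass: m = 0.05 mg = 5.00e-08 kg
Step 2: S = m * g / k = 5.00e-08 * 9.81 / 6.5
Step 3: S = 7.55e-08 m/g
Step 4: Convert to um/g: S = 0.075 um/g
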